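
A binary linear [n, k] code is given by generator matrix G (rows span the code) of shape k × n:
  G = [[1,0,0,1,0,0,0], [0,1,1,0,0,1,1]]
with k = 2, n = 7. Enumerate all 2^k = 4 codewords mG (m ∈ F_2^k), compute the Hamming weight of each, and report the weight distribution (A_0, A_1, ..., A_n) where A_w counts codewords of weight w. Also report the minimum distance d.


Weight distribution: A_0 = 1, A_2 = 1, A_4 = 1, A_6 = 1. Minimum distance d = 2.

Enumerate all 2^2 = 4 messages m ∈ F_2^2.
For each, compute codeword c = mG in F_2^7, then tally its weight.
  m = 00 → c = 0000000, weight = 0.
  m = 10 → c = 1001000, weight = 2.
  m = 01 → c = 0110011, weight = 4.
  m = 11 → c = 1111011, weight = 6.
Tally weights:
  weight 0: 1 codewords.
  weight 2: 1 codewords.
  weight 4: 1 codewords.
  weight 6: 1 codewords.
Minimum distance d = smallest w > 0 with A_w > 0 = 2.
Sanity: Σ A_w = 4 = 2^2 = 4 ✓.


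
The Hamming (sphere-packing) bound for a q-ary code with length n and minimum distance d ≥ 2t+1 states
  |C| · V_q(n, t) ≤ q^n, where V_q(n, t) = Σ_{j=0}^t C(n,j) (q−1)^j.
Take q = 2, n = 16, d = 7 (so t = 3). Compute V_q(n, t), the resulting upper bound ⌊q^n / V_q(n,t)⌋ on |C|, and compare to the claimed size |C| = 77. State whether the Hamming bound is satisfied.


V_q(n, t) = 697, q^n = 65536, Hamming bound = 94, |C| = 77 ≤ bound (satisfied).

Step 1: Compute V_q(n, t) = Σ_{j=0}^3 C(n, j) (q−1)^j.
  j = 0: C(16,0)·(1)^0 = 1·1 = 1.
  j = 1: C(16,1)·(1)^1 = 16·1 = 16.
  j = 2: C(16,2)·(1)^2 = 120·1 = 120.
  j = 3: C(16,3)·(1)^3 = 560·1 = 560.
  V_q(n, t) = 1 + 16 + 120 + 560 = 697.
Step 2: q^n = 2^16 = 65536.
Step 3: Hamming bound ⌊q^n / V_q(n,t)⌋ = ⌊65536/697⌋ = 94.
Step 4: Compare |C| = 77 to 94: satisfied.
The claimed |C| lies below the Hamming bound.


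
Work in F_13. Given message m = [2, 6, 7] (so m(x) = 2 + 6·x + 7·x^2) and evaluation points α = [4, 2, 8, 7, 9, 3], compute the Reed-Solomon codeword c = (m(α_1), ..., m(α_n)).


c = [8, 3, 4, 10, 12, 5]

Message polynomial: m(x) = 2 + 6·x + 7·x^2 (mod 13).
For each evaluation point α_i, compute m(α_i) mod 13:
  α_1 = 4: Horner steps 7 → 8 → 8, so m(4) = 8.
  α_2 = 2: Horner steps 7 → 7 → 3, so m(2) = 3.
  α_3 = 8: Horner steps 7 → 10 → 4, so m(8) = 4.
  α_4 = 7: Horner steps 7 → 3 → 10, so m(7) = 10.
  α_5 = 9: Horner steps 7 → 4 → 12, so m(9) = 12.
  α_6 = 3: Horner steps 7 → 1 → 5, so m(3) = 5.
Codeword c = [8, 3, 4, 10, 12, 5] ∈ F_13^6.


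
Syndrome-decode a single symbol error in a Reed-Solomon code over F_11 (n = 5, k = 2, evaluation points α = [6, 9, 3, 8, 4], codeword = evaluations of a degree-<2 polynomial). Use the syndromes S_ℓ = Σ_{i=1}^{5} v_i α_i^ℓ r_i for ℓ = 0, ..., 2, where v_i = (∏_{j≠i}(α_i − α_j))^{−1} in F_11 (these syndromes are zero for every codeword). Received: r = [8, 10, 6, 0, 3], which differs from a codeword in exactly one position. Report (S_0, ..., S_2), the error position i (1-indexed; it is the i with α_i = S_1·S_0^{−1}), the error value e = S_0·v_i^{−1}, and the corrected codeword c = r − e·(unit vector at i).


S = (5, 7, 1), error at position 4, error magnitude e = 9, c = [8, 10, 6, 2, 3].

Step 1: column multipliers v_i = (∏_{j≠i}(α_i − α_j))^{−1} mod 11.
  i = 1 (α = 6): (6−9)(6−3)(6−8)(6−4) = (−3)·3·(−2)·2 = 36 ≡ 3, so v_1 = 3^{−1} = 4 (mod 11).
  i = 2 (α = 9): (9−6)(9−3)(9−8)(9−4) = 3·6·1·5 = 90 ≡ 2, so v_2 = 2^{−1} = 6 (mod 11).
  i = 3 (α = 3): (3−6)(3−9)(3−8)(3−4) = (−3)·(−6)·(−5)·(−1) = 90 ≡ 2, so v_3 = 2^{−1} = 6 (mod 11).
  i = 4 (α = 8): (8−6)(8−9)(8−3)(8−4) = 2·(−1)·5·4 = −40 ≡ 4, so v_4 = 4^{−1} = 3 (mod 11).
  i = 5 (α = 4): (4−6)(4−9)(4−3)(4−8) = (−2)·(−5)·1·(−4) = −40 ≡ 4, so v_5 = 4^{−1} = 3 (mod 11).
  v = [4, 6, 6, 3, 3].
Step 2: syndromes of r = [8, 10, 6, 0, 3] (all sums mod 11).
  S_0 = Σ v_i r_i = 4·8 + 6·10 + 6·6 + 3·0 + 3·3 = 137 ≡ 5.
  S_1 = Σ v_i α_i r_i = 4·6·8 + 6·9·10 + 6·3·6 + 3·8·0 + 3·4·3 = 876 ≡ 7.
  α_i^2 mod 11 = [3, 4, 9, 9, 5].
  S_2 = Σ v_i α_i^2 r_i = 4·3·8 + 6·4·10 + 6·9·6 + 3·9·0 + 3·5·3 = 705 ≡ 1.
  S = (5, 7, 1) ≠ 0, so r is not a codeword (an error is present).
Step 3: locate the error. For a single error e at position i, S_ℓ = v_i·e·α_i^ℓ, so α_err = S_1/S_0.
  S_0^{−1} = 5^{−1} = 9 (mod 11), so α_err = 7·9 = 63 ≡ 8 = α_4. Error position i = 4.
  Consistency check: S_2/S_1 = 1·8 = 8 ≡ 8 = α_err ✓ (single-error assumption holds).
Step 4: error magnitude e = S_0/v_4 = S_0·∏_{j≠4}(α_4 − α_j) = 5·4 = 20 ≡ 9 (mod 11).
Step 5: correct position 4: c_4 = r_4 − e = 0 − 9 ≡ 2 (mod 11). Hence c = [8, 10, 6, 2, 3].
  Check: interpolating c through the α_i gives m(x) = 4 + 8·x (degree < 2) with m(α_i) = c_i for every i, so c is indeed a codeword.


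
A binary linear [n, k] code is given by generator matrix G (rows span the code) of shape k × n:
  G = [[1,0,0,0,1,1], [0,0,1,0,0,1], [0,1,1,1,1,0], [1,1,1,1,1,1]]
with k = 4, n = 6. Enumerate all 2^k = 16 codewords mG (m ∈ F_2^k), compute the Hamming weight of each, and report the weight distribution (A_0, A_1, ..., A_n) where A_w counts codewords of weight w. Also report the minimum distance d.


Weight distribution: A_0 = 1, A_1 = 1, A_2 = 3, A_3 = 6, A_4 = 3, A_5 = 1, A_6 = 1. Minimum distance d = 1.

Enumerate all 2^4 = 16 messages m ∈ F_2^4.
For each, compute codeword c = mG in F_2^6, then tally its weight.
  m = 0000 → c = 000000, weight = 0.
  m = 1000 → c = 100011, weight = 3.
  m = 0100 → c = 001001, weight = 2.
  m = 1100 → c = 101010, weight = 3.
  m = 0010 → c = 011110, weight = 4.
  m = 1010 → c = 111101, weight = 5.
  m = 0110 → c = 010111, weight = 4.
  m = 1110 → c = 110100, weight = 3.
  m = 0001 → c = 111111, weight = 6.
  m = 1001 → c = 011100, weight = 3.
  m = 0101 → c = 110110, weight = 4.
  m = 1101 → c = 010101, weight = 3.
  m = 0011 → c = 100001, weight = 2.
  m = 1011 → c = 000010, weight = 1.
  m = 0111 → c = 101000, weight = 2.
  m = 1111 → c = 001011, weight = 3.
Tally weights:
  weight 0: 1 codewords.
  weight 1: 1 codewords.
  weight 2: 3 codewords.
  weight 3: 6 codewords.
  weight 4: 3 codewords.
  weight 5: 1 codewords.
  weight 6: 1 codewords.
Minimum distance d = smallest w > 0 with A_w > 0 = 1.
Sanity: Σ A_w = 16 = 2^4 = 16 ✓.


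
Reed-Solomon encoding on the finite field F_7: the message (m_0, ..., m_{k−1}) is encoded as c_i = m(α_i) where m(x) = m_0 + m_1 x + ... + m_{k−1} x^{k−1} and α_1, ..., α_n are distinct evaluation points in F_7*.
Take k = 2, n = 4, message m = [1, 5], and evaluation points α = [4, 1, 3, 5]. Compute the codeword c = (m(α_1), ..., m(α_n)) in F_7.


c = [0, 6, 2, 5]

Message polynomial: m(x) = 1 + 5·x (mod 7).
For each evaluation point α_i, compute m(α_i) mod 7:
  α_1 = 4: Horner steps 5 → 0, so m(4) = 0.
  α_2 = 1: Horner steps 5 → 6, so m(1) = 6.
  α_3 = 3: Horner steps 5 → 2, so m(3) = 2.
  α_4 = 5: Horner steps 5 → 5, so m(5) = 5.
Codeword c = [0, 6, 2, 5] ∈ F_7^4.


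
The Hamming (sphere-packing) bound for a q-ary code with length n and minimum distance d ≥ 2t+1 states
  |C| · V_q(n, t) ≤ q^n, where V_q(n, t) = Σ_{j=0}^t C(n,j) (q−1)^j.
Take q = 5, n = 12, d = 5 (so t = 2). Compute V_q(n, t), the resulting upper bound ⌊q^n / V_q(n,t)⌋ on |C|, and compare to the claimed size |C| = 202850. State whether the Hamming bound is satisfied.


V_q(n, t) = 1105, q^n = 244140625, Hamming bound = 220941, |C| = 202850 ≤ bound (satisfied).

Step 1: Compute V_q(n, t) = Σ_{j=0}^2 C(n, j) (q−1)^j.
  j = 0: C(12,0)·(4)^0 = 1·1 = 1.
  j = 1: C(12,1)·(4)^1 = 12·4 = 48.
  j = 2: C(12,2)·(4)^2 = 66·16 = 1056.
  V_q(n, t) = 1 + 48 + 1056 = 1105.
Step 2: q^n = 5^12 = 244140625.
Step 3: Hamming bound ⌊q^n / V_q(n,t)⌋ = ⌊244140625/1105⌋ = 220941.
Step 4: Compare |C| = 202850 to 220941: satisfied.
The claimed |C| lies below the Hamming bound.


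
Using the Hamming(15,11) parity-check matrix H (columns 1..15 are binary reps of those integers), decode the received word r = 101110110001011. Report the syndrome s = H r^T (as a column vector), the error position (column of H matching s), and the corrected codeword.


s = (0, 0, 0, 1)^T, error position = 1, corrected codeword c = 001110110001011

Compute s = H r^T mod 2 one row at a time:
  s_1 = 1 + 0 + 0 + 0 + 1 + 0 + 1 + 1 = 4 ≡ 0 (mod 2).
  s_2 = 1 + 1 + 0 + 1 + 1 + 0 + 1 + 1 = 6 ≡ 0 (mod 2).
  s_3 = 0 + 1 + 0 + 1 + 0 + 0 + 1 + 1 = 4 ≡ 0 (mod 2).
  s_4 = 1 + 1 + 1 + 1 + 0 + 0 + 0 + 1 = 5 ≡ 1 (mod 2).
s = (0, 0, 0, 1)^T — this equals column 1 of H (binary 0001), so error is at position 1.
Correct: flip bit 1 of r = 101110110001011 to get c = 001110110001011.


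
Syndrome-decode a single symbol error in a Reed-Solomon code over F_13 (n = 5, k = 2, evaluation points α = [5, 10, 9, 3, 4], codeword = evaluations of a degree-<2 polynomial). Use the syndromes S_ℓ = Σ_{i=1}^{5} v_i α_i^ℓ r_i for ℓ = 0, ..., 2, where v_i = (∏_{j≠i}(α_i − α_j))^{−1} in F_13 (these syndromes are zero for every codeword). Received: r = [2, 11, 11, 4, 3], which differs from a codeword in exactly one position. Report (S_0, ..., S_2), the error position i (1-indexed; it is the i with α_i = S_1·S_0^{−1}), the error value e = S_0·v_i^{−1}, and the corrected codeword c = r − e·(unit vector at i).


S = (7, 5, 11), error at position 2, error magnitude e = 1, c = [2, 10, 11, 4, 3].

Step 1: column multipliers v_i = (∏_{j≠i}(α_i − α_j))^{−1} mod 13.
  i = 1 (α = 5): (5−10)(5−9)(5−3)(5−4) = (−5)·(−4)·2·1 = 40 ≡ 1, so v_1 = 1^{−1} = 1 (mod 13).
  i = 2 (α = 10): (10−5)(10−9)(10−3)(10−4) = 5·1·7·6 = 210 ≡ 2, so v_2 = 2^{−1} = 7 (mod 13).
  i = 3 (α = 9): (9−5)(9−10)(9−3)(9−4) = 4·(−1)·6·5 = −120 ≡ 10, so v_3 = 10^{−1} = 4 (mod 13).
  i = 4 (α = 3): (3−5)(3−10)(3−9)(3−4) = (−2)·(−7)·(−6)·(−1) = 84 ≡ 6, so v_4 = 6^{−1} = 11 (mod 13).
  i = 5 (α = 4): (4−5)(4−10)(4−9)(4−3) = (−1)·(−6)·(−5)·1 = −30 ≡ 9, so v_5 = 9^{−1} = 3 (mod 13).
  v = [1, 7, 4, 11, 3].
Step 2: syndromes of r = [2, 11, 11, 4, 3] (all sums mod 13).
  S_0 = Σ v_i r_i = 1·2 + 7·11 + 4·11 + 11·4 + 3·3 = 176 ≡ 7.
  S_1 = Σ v_i α_i r_i = 1·5·2 + 7·10·11 + 4·9·11 + 11·3·4 + 3·4·3 = 1344 ≡ 5.
  α_i^2 mod 13 = [12, 9, 3, 9, 3].
  S_2 = Σ v_i α_i^2 r_i = 1·12·2 + 7·9·11 + 4·3·11 + 11·9·4 + 3·3·3 = 1272 ≡ 11.
  S = (7, 5, 11) ≠ 0, so r is not a codeword (an error is present).
Step 3: locate the error. For a single error e at position i, S_ℓ = v_i·e·α_i^ℓ, so α_err = S_1/S_0.
  S_0^{−1} = 7^{−1} = 2 (mod 13), so α_err = 5·2 = 10 ≡ 10 = α_2. Error position i = 2.
  Consistency check: S_2/S_1 = 11·8 = 88 ≡ 10 = α_err ✓ (single-error assumption holds).
Step 4: error magnitude e = S_0/v_2 = S_0·∏_{j≠2}(α_2 − α_j) = 7·2 = 14 ≡ 1 (mod 13).
Step 5: correct position 2: c_2 = r_2 − e = 11 − 1 ≡ 10 (mod 13). Hence c = [2, 10, 11, 4, 3].
  Check: interpolating c through the α_i gives m(x) = 7 + 12·x (degree < 2) with m(α_i) = c_i for every i, so c is indeed a codeword.


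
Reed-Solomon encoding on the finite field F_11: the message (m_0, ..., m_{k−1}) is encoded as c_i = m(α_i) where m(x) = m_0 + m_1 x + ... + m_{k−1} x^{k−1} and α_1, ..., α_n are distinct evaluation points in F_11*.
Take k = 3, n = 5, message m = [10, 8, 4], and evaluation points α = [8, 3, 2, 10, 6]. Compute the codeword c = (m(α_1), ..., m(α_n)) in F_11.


c = [0, 4, 9, 6, 4]

Message polynomial: m(x) = 10 + 8·x + 4·x^2 (mod 11).
For each evaluation point α_i, compute m(α_i) mod 11:
  α_1 = 8: Horner steps 4 → 7 → 0, so m(8) = 0.
  α_2 = 3: Horner steps 4 → 9 → 4, so m(3) = 4.
  α_3 = 2: Horner steps 4 → 5 → 9, so m(2) = 9.
  α_4 = 10: Horner steps 4 → 4 → 6, so m(10) = 6.
  α_5 = 6: Horner steps 4 → 10 → 4, so m(6) = 4.
Codeword c = [0, 4, 9, 6, 4] ∈ F_11^5.


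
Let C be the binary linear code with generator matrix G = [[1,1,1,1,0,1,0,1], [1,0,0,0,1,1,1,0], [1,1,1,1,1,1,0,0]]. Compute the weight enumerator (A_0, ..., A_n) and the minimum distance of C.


Weight distribution: A_0 = 1, A_2 = 1, A_4 = 3, A_6 = 3. Minimum distance d = 2.

Enumerate all 2^3 = 8 messages m ∈ F_2^3.
For each, compute codeword c = mG in F_2^8, then tally its weight.
  m = 000 → c = 00000000, weight = 0.
  m = 100 → c = 11110101, weight = 6.
  m = 010 → c = 10001110, weight = 4.
  m = 110 → c = 01111011, weight = 6.
  m = 001 → c = 11111100, weight = 6.
  m = 101 → c = 00001001, weight = 2.
  m = 011 → c = 01110010, weight = 4.
  m = 111 → c = 10000111, weight = 4.
Tally weights:
  weight 0: 1 codewords.
  weight 2: 1 codewords.
  weight 4: 3 codewords.
  weight 6: 3 codewords.
Minimum distance d = smallest w > 0 with A_w > 0 = 2.
Sanity: Σ A_w = 8 = 2^3 = 8 ✓.


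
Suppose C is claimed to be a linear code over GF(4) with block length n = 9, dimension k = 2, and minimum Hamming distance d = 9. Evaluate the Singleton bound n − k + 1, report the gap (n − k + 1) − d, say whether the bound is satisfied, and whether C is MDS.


Singleton RHS = n − k + 1 = 8, slack = -1, bound violated (no such code; not MDS).

Singleton bound: d ≤ n − k + 1.
Here n = 9, k = 2, so n − k + 1 = 8.
Given d = 9, check d ≤ 8: NO.
Slack = (n − k + 1) − d = -1.
The slack is negative: d = 9 exceeds n − k + 1 = 8 by 1, so the Singleton bound is violated and no linear [9, 2, 9]_4 code can exist. In particular it is not MDS (MDS requires d = n − k + 1 exactly).
Description: the claimed parameters are [9, 2, 9]_4; such a code would be impossible (violates the Singleton bound).


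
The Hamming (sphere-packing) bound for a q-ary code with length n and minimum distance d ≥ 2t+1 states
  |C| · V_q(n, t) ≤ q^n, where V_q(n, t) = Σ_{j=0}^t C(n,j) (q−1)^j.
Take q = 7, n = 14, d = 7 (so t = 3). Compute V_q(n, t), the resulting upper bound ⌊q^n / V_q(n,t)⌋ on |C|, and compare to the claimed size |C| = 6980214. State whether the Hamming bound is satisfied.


V_q(n, t) = 81985, q^n = 678223072849, Hamming bound = 8272526, |C| = 6980214 ≤ bound (satisfied).

Step 1: Compute V_q(n, t) = Σ_{j=0}^3 C(n, j) (q−1)^j.
  j = 0: C(14,0)·(6)^0 = 1·1 = 1.
  j = 1: C(14,1)·(6)^1 = 14·6 = 84.
  j = 2: C(14,2)·(6)^2 = 91·36 = 3276.
  j = 3: C(14,3)·(6)^3 = 364·216 = 78624.
  V_q(n, t) = 1 + 84 + 3276 + 78624 = 81985.
Step 2: q^n = 7^14 = 678223072849.
Step 3: Hamming bound ⌊q^n / V_q(n,t)⌋ = ⌊678223072849/81985⌋ = 8272526.
Step 4: Compare |C| = 6980214 to 8272526: satisfied.
The claimed |C| lies below the Hamming bound.


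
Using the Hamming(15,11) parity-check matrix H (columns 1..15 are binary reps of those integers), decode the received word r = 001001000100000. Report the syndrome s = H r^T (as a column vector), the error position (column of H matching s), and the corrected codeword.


s = (1, 1, 1, 1)^T, error position = 15, corrected codeword c = 001001000100001

Compute s = H r^T mod 2 one row at a time:
  s_1 = 0 + 0 + 1 + 0 + 0 + 0 + 0 + 0 = 1 ≡ 1 (mod 2).
  s_2 = 0 + 0 + 1 + 0 + 0 + 0 + 0 + 0 = 1 ≡ 1 (mod 2).
  s_3 = 0 + 1 + 1 + 0 + 1 + 0 + 0 + 0 = 3 ≡ 1 (mod 2).
  s_4 = 0 + 1 + 0 + 0 + 0 + 0 + 0 + 0 = 1 ≡ 1 (mod 2).
s = (1, 1, 1, 1)^T — this equals column 15 of H (binary 1111), so error is at position 15.
Correct: flip bit 15 of r = 001001000100000 to get c = 001001000100001.


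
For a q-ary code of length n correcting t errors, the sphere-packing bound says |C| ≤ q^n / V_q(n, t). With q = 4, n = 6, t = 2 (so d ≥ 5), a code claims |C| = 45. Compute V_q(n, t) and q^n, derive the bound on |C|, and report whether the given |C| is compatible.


V_q(n, t) = 154, q^n = 4096, Hamming bound = 26, |C| = 45 > bound (violated).

Step 1: Compute V_q(n, t) = Σ_{j=0}^2 C(n, j) (q−1)^j.
  j = 0: C(6,0)·(3)^0 = 1·1 = 1.
  j = 1: C(6,1)·(3)^1 = 6·3 = 18.
  j = 2: C(6,2)·(3)^2 = 15·9 = 135.
  V_q(n, t) = 1 + 18 + 135 = 154.
Step 2: q^n = 4^6 = 4096.
Step 3: Hamming bound ⌊q^n / V_q(n,t)⌋ = ⌊4096/154⌋ = 26.
Step 4: Compare |C| = 45 to 26: violated.
The claimed |C| lies above the Hamming bound, so no 4-ary code of length 6 with d ≥ 5 can have 45 codewords.


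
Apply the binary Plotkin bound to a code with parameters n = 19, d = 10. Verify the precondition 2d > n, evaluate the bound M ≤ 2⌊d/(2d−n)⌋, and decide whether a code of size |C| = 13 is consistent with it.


Plotkin bound M ≤ 20; given |C| = 13 ≤ bound (satisfied).

Check applicability: 2d = 20, n = 19.
2d − n = 1 > 0, so Plotkin applies.
Compute d/(2d−n) = 10/1 ≈ 10.0000.
⌊d/(2d−n)⌋ = 10.
Plotkin bound: M ≤ 2·10 = 20.
Given |C| = 13, check: satisfied.
This |C| is below the Plotkin bound.


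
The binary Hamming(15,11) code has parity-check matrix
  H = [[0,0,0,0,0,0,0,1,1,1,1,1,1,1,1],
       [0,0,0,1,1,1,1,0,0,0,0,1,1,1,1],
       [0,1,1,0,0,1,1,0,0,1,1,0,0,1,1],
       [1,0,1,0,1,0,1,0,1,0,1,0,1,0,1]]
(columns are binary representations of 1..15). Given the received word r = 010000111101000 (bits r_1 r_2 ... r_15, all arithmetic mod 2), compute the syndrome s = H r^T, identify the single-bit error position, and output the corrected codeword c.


s = (0, 0, 1, 0)^T, error position = 2, corrected codeword c = 000000111101000

Compute s = H r^T mod 2 one row at a time:
  s_1 = 1 + 1 + 1 + 0 + 1 + 0 + 0 + 0 = 4 ≡ 0 (mod 2).
  s_2 = 0 + 0 + 0 + 1 + 1 + 0 + 0 + 0 = 2 ≡ 0 (mod 2).
  s_3 = 1 + 0 + 0 + 1 + 1 + 0 + 0 + 0 = 3 ≡ 1 (mod 2).
  s_4 = 0 + 0 + 0 + 1 + 1 + 0 + 0 + 0 = 2 ≡ 0 (mod 2).
s = (0, 0, 1, 0)^T — this equals column 2 of H (binary 0010), so error is at position 2.
Correct: flip bit 2 of r = 010000111101000 to get c = 000000111101000.


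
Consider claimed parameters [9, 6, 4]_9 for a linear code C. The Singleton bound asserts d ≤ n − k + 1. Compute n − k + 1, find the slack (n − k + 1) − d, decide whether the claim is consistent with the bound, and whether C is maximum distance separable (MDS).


Singleton RHS = n − k + 1 = 4, slack = 0, bound satisfied, MDS.

Singleton bound: d ≤ n − k + 1.
Here n = 9, k = 6, so n − k + 1 = 4.
Given d = 4, check d ≤ 4: YES.
Slack = (n − k + 1) − d = 0.
The code is MDS (slack = 0).
Description: the claimed parameters are [9, 6, 4]_9; such a code would be MDS (meets Singleton bound).


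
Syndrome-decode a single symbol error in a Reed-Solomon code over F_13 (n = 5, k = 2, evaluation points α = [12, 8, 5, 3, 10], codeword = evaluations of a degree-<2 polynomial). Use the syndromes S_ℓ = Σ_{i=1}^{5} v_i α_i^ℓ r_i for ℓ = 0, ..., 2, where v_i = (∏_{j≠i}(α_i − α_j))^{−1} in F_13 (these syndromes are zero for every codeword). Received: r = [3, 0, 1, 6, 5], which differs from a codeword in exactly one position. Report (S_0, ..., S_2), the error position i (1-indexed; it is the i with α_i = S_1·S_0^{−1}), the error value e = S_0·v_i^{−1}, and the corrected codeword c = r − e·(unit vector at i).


S = (12, 3, 4), error at position 5, error magnitude e = 10, c = [3, 0, 1, 6, 8].

Step 1: column multipliers v_i = (∏_{j≠i}(α_i − α_j))^{−1} mod 13.
  i = 1 (α = 12): (12−8)(12−5)(12−3)(12−10) = 4·7·9·2 = 504 ≡ 10, so v_1 = 10^{−1} = 4 (mod 13).
  i = 2 (α = 8): (8−12)(8−5)(8−3)(8−10) = (−4)·3·5·(−2) = 120 ≡ 3, so v_2 = 3^{−1} = 9 (mod 13).
  i = 3 (α = 5): (5−12)(5−8)(5−3)(5−10) = (−7)·(−3)·2·(−5) = −210 ≡ 11, so v_3 = 11^{−1} = 6 (mod 13).
  i = 4 (α = 3): (3−12)(3−8)(3−5)(3−10) = (−9)·(−5)·(−2)·(−7) = 630 ≡ 6, so v_4 = 6^{−1} = 11 (mod 13).
  i = 5 (α = 10): (10−12)(10−8)(10−5)(10−3) = (−2)·2·5·7 = −140 ≡ 3, so v_5 = 3^{−1} = 9 (mod 13).
  v = [4, 9, 6, 11, 9].
Step 2: syndromes of r = [3, 0, 1, 6, 5] (all sums mod 13).
  S_0 = Σ v_i r_i = 4·3 + 9·0 + 6·1 + 11·6 + 9·5 = 129 ≡ 12.
  S_1 = Σ v_i α_i r_i = 4·12·3 + 9·8·0 + 6·5·1 + 11·3·6 + 9·10·5 = 822 ≡ 3.
  α_i^2 mod 13 = [1, 12, 12, 9, 9].
  S_2 = Σ v_i α_i^2 r_i = 4·1·3 + 9·12·0 + 6·12·1 + 11·9·6 + 9·9·5 = 1083 ≡ 4.
  S = (12, 3, 4) ≠ 0, so r is not a codeword (an error is present).
Step 3: locate the error. For a single error e at position i, S_ℓ = v_i·e·α_i^ℓ, so α_err = S_1/S_0.
  S_0^{−1} = 12^{−1} = 12 (mod 13), so α_err = 3·12 = 36 ≡ 10 = α_5. Error position i = 5.
  Consistency check: S_2/S_1 = 4·9 = 36 ≡ 10 = α_err ✓ (single-error assumption holds).
Step 4: error magnitude e = S_0/v_5 = S_0·∏_{j≠5}(α_5 − α_j) = 12·3 = 36 ≡ 10 (mod 13).
Step 5: correct position 5: c_5 = r_5 − e = 5 − 10 ≡ 8 (mod 13). Hence c = [3, 0, 1, 6, 8].
  Check: interpolating c through the α_i gives m(x) = 7 + 4·x (degree < 2) with m(α_i) = c_i for every i, so c is indeed a codeword.


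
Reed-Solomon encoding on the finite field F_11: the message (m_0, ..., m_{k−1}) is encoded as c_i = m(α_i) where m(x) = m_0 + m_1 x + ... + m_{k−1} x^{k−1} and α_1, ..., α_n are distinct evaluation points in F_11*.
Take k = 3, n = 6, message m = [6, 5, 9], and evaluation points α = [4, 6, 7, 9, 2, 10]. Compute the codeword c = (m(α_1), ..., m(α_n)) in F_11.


c = [5, 8, 9, 10, 8, 10]

Message polynomial: m(x) = 6 + 5·x + 9·x^2 (mod 11).
For each evaluation point α_i, compute m(α_i) mod 11:
  α_1 = 4: Horner steps 9 → 8 → 5, so m(4) = 5.
  α_2 = 6: Horner steps 9 → 4 → 8, so m(6) = 8.
  α_3 = 7: Horner steps 9 → 2 → 9, so m(7) = 9.
  α_4 = 9: Horner steps 9 → 9 → 10, so m(9) = 10.
  α_5 = 2: Horner steps 9 → 1 → 8, so m(2) = 8.
  α_6 = 10: Horner steps 9 → 7 → 10, so m(10) = 10.
Codeword c = [5, 8, 9, 10, 8, 10] ∈ F_11^6.


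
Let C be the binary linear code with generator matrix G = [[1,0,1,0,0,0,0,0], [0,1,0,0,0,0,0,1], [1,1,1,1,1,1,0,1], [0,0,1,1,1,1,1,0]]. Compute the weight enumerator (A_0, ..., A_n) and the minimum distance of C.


Weight distribution: A_0 = 1, A_2 = 4, A_3 = 1, A_4 = 3, A_5 = 4, A_7 = 3. Minimum distance d = 2.

Enumerate all 2^4 = 16 messages m ∈ F_2^4.
For each, compute codeword c = mG in F_2^8, then tally its weight.
  m = 0000 → c = 00000000, weight = 0.
  m = 1000 → c = 10100000, weight = 2.
  m = 0100 → c = 01000001, weight = 2.
  m = 1100 → c = 11100001, weight = 4.
  m = 0010 → c = 11111101, weight = 7.
  m = 1010 → c = 01011101, weight = 5.
  m = 0110 → c = 10111100, weight = 5.
  m = 1110 → c = 00011100, weight = 3.
  m = 0001 → c = 00111110, weight = 5.
  m = 1001 → c = 10011110, weight = 5.
  m = 0101 → c = 01111111, weight = 7.
  m = 1101 → c = 11011111, weight = 7.
  m = 0011 → c = 11000011, weight = 4.
  m = 1011 → c = 01100011, weight = 4.
  m = 0111 → c = 10000010, weight = 2.
  m = 1111 → c = 00100010, weight = 2.
Tally weights:
  weight 0: 1 codewords.
  weight 2: 4 codewords.
  weight 3: 1 codewords.
  weight 4: 3 codewords.
  weight 5: 4 codewords.
  weight 7: 3 codewords.
Minimum distance d = smallest w > 0 with A_w > 0 = 2.
Sanity: Σ A_w = 16 = 2^4 = 16 ✓.


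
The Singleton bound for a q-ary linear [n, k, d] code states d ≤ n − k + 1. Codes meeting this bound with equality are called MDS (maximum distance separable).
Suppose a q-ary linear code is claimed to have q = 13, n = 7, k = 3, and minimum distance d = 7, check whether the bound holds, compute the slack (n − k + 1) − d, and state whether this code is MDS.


Singleton RHS = n − k + 1 = 5, slack = -2, bound violated (no such code; not MDS).

Singleton bound: d ≤ n − k + 1.
Here n = 7, k = 3, so n − k + 1 = 5.
Given d = 7, check d ≤ 5: NO.
Slack = (n − k + 1) − d = -2.
The slack is negative: d = 7 exceeds n − k + 1 = 5 by 2, so the Singleton bound is violated and no linear [7, 3, 7]_13 code can exist. In particular it is not MDS (MDS requires d = n − k + 1 exactly).
Description: the claimed parameters are [7, 3, 7]_13; such a code would be impossible (violates the Singleton bound).


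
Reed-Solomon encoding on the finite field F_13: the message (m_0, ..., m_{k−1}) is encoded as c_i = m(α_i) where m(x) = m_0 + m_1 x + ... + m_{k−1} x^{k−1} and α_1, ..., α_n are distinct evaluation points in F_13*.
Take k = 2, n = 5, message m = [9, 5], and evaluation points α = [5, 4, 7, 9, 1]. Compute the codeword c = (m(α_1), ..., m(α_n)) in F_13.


c = [8, 3, 5, 2, 1]

Message polynomial: m(x) = 9 + 5·x (mod 13).
For each evaluation point α_i, compute m(α_i) mod 13:
  α_1 = 5: Horner steps 5 → 8, so m(5) = 8.
  α_2 = 4: Horner steps 5 → 3, so m(4) = 3.
  α_3 = 7: Horner steps 5 → 5, so m(7) = 5.
  α_4 = 9: Horner steps 5 → 2, so m(9) = 2.
  α_5 = 1: Horner steps 5 → 1, so m(1) = 1.
Codeword c = [8, 3, 5, 2, 1] ∈ F_13^5.


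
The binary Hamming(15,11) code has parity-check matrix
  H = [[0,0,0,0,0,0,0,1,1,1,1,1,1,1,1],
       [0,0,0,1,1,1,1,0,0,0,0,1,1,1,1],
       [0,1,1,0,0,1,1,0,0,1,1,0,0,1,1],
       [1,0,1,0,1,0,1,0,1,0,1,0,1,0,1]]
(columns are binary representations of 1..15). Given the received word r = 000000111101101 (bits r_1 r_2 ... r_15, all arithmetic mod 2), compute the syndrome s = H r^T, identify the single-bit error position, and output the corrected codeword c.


s = (0, 0, 1, 0)^T, error position = 2, corrected codeword c = 010000111101101

Compute s = H r^T mod 2 one row at a time:
  s_1 = 1 + 1 + 1 + 0 + 1 + 1 + 0 + 1 = 6 ≡ 0 (mod 2).
  s_2 = 0 + 0 + 0 + 1 + 1 + 1 + 0 + 1 = 4 ≡ 0 (mod 2).
  s_3 = 0 + 0 + 0 + 1 + 1 + 0 + 0 + 1 = 3 ≡ 1 (mod 2).
  s_4 = 0 + 0 + 0 + 1 + 1 + 0 + 1 + 1 = 4 ≡ 0 (mod 2).
s = (0, 0, 1, 0)^T — this equals column 2 of H (binary 0010), so error is at position 2.
Correct: flip bit 2 of r = 000000111101101 to get c = 010000111101101.


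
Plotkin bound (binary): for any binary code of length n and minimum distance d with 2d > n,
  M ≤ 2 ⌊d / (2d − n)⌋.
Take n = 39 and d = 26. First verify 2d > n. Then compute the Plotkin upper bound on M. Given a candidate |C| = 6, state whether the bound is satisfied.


Plotkin bound M ≤ 4; given |C| = 6 > bound (violated).

Check applicability: 2d = 52, n = 39.
2d − n = 13 > 0, so Plotkin applies.
Compute d/(2d−n) = 26/13 ≈ 2.0000.
⌊d/(2d−n)⌋ = 2.
Plotkin bound: M ≤ 2·2 = 4.
Given |C| = 6, check: VIOLATED.
This |C| is above the Plotkin bound, so no binary code with n = 39, d = 26 and 6 codewords exists.


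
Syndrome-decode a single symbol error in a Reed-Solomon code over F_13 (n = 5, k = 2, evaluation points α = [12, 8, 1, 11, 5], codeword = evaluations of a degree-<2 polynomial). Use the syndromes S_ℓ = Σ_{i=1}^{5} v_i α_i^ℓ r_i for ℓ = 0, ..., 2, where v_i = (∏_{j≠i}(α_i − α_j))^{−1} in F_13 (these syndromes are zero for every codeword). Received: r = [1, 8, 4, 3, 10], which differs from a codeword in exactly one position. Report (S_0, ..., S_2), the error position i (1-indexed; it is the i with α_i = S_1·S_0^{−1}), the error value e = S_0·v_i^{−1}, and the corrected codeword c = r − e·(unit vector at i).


S = (5, 3, 7), error at position 4, error magnitude e = 10, c = [1, 8, 4, 6, 10].

Step 1: column multipliers v_i = (∏_{j≠i}(α_i − α_j))^{−1} mod 13.
  i = 1 (α = 12): (12−8)(12−1)(12−11)(12−5) = 4·11·1·7 = 308 ≡ 9, so v_1 = 9^{−1} = 3 (mod 13).
  i = 2 (α = 8): (8−12)(8−1)(8−11)(8−5) = (−4)·7·(−3)·3 = 252 ≡ 5, so v_2 = 5^{−1} = 8 (mod 13).
  i = 3 (α = 1): (1−12)(1−8)(1−11)(1−5) = (−11)·(−7)·(−10)·(−4) = 3080 ≡ 12, so v_3 = 12^{−1} = 12 (mod 13).
  i = 4 (α = 11): (11−12)(11−8)(11−1)(11−5) = (−1)·3·10·6 = −180 ≡ 2, so v_4 = 2^{−1} = 7 (mod 13).
  i = 5 (α = 5): (5−12)(5−8)(5−1)(5−11) = (−7)·(−3)·4·(−6) = −504 ≡ 3, so v_5 = 3^{−1} = 9 (mod 13).
  v = [3, 8, 12, 7, 9].
Step 2: syndromes of r = [1, 8, 4, 3, 10] (all sums mod 13).
  S_0 = Σ v_i r_i = 3·1 + 8·8 + 12·4 + 7·3 + 9·10 = 226 ≡ 5.
  S_1 = Σ v_i α_i r_i = 3·12·1 + 8·8·8 + 12·1·4 + 7·11·3 + 9·5·10 = 1277 ≡ 3.
  α_i^2 mod 13 = [1, 12, 1, 4, 12].
  S_2 = Σ v_i α_i^2 r_i = 3·1·1 + 8·12·8 + 12·1·4 + 7·4·3 + 9·12·10 = 1983 ≡ 7.
  S = (5, 3, 7) ≠ 0, so r is not a codeword (an error is present).
Step 3: locate the error. For a single error e at position i, S_ℓ = v_i·e·α_i^ℓ, so α_err = S_1/S_0.
  S_0^{−1} = 5^{−1} = 8 (mod 13), so α_err = 3·8 = 24 ≡ 11 = α_4. Error position i = 4.
  Consistency check: S_2/S_1 = 7·9 = 63 ≡ 11 = α_err ✓ (single-error assumption holds).
Step 4: error magnitude e = S_0/v_4 = S_0·∏_{j≠4}(α_4 − α_j) = 5·2 = 10 ≡ 10 (mod 13).
Step 5: correct position 4: c_4 = r_4 − e = 3 − 10 ≡ 6 (mod 13). Hence c = [1, 8, 4, 6, 10].
  Check: interpolating c through the α_i gives m(x) = 9 + 8·x (degree < 2) with m(α_i) = c_i for every i, so c is indeed a codeword.


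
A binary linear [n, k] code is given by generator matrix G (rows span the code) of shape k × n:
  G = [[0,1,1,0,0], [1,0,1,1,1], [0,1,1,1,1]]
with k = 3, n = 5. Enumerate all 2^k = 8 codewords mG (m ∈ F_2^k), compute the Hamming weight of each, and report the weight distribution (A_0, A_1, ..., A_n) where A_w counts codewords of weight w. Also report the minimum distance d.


Weight distribution: A_0 = 1, A_2 = 4, A_4 = 3. Minimum distance d = 2.

Enumerate all 2^3 = 8 messages m ∈ F_2^3.
For each, compute codeword c = mG in F_2^5, then tally its weight.
  m = 000 → c = 00000, weight = 0.
  m = 100 → c = 01100, weight = 2.
  m = 010 → c = 10111, weight = 4.
  m = 110 → c = 11011, weight = 4.
  m = 001 → c = 01111, weight = 4.
  m = 101 → c = 00011, weight = 2.
  m = 011 → c = 11000, weight = 2.
  m = 111 → c = 10100, weight = 2.
Tally weights:
  weight 0: 1 codewords.
  weight 2: 4 codewords.
  weight 4: 3 codewords.
Minimum distance d = smallest w > 0 with A_w > 0 = 2.
Sanity: Σ A_w = 8 = 2^3 = 8 ✓.


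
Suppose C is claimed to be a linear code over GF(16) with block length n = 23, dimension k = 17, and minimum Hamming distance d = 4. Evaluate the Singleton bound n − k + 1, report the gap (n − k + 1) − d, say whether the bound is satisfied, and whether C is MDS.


Singleton RHS = n − k + 1 = 7, slack = 3, bound satisfied, not MDS.

Singleton bound: d ≤ n − k + 1.
Here n = 23, k = 17, so n − k + 1 = 7.
Given d = 4, check d ≤ 7: YES.
Slack = (n − k + 1) − d = 3.
The code is NOT MDS (slack = 3 > 0).
Description: the claimed parameters are [23, 17, 4]_16; such a code would be non-MDS.


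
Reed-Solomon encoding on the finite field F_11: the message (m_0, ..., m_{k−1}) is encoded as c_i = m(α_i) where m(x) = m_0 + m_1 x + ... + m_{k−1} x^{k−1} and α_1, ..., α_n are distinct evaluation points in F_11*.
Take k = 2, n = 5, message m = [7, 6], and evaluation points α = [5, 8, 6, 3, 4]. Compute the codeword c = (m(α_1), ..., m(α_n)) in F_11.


c = [4, 0, 10, 3, 9]

Message polynomial: m(x) = 7 + 6·x (mod 11).
For each evaluation point α_i, compute m(α_i) mod 11:
  α_1 = 5: Horner steps 6 → 4, so m(5) = 4.
  α_2 = 8: Horner steps 6 → 0, so m(8) = 0.
  α_3 = 6: Horner steps 6 → 10, so m(6) = 10.
  α_4 = 3: Horner steps 6 → 3, so m(3) = 3.
  α_5 = 4: Horner steps 6 → 9, so m(4) = 9.
Codeword c = [4, 0, 10, 3, 9] ∈ F_11^5.


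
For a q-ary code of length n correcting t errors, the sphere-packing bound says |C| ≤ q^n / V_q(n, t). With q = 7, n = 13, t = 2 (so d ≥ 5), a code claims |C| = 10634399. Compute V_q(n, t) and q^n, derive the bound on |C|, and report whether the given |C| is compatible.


V_q(n, t) = 2887, q^n = 96889010407, Hamming bound = 33560446, |C| = 10634399 ≤ bound (satisfied).

Step 1: Compute V_q(n, t) = Σ_{j=0}^2 C(n, j) (q−1)^j.
  j = 0: C(13,0)·(6)^0 = 1·1 = 1.
  j = 1: C(13,1)·(6)^1 = 13·6 = 78.
  j = 2: C(13,2)·(6)^2 = 78·36 = 2808.
  V_q(n, t) = 1 + 78 + 2808 = 2887.
Step 2: q^n = 7^13 = 96889010407.
Step 3: Hamming bound ⌊q^n / V_q(n,t)⌋ = ⌊96889010407/2887⌋ = 33560446.
Step 4: Compare |C| = 10634399 to 33560446: satisfied.
The claimed |C| lies below the Hamming bound.


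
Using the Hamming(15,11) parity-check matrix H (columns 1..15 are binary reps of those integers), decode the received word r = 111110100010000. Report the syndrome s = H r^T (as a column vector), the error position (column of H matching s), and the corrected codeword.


s = (1, 1, 0, 1)^T, error position = 13, corrected codeword c = 111110100010100

Compute s = H r^T mod 2 one row at a time:
  s_1 = 0 + 0 + 0 + 1 + 0 + 0 + 0 + 0 = 1 ≡ 1 (mod 2).
  s_2 = 1 + 1 + 0 + 1 + 0 + 0 + 0 + 0 = 3 ≡ 1 (mod 2).
  s_3 = 1 + 1 + 0 + 1 + 0 + 1 + 0 + 0 = 4 ≡ 0 (mod 2).
  s_4 = 1 + 1 + 1 + 1 + 0 + 1 + 0 + 0 = 5 ≡ 1 (mod 2).
s = (1, 1, 0, 1)^T — this equals column 13 of H (binary 1101), so error is at position 13.
Correct: flip bit 13 of r = 111110100010000 to get c = 111110100010100.


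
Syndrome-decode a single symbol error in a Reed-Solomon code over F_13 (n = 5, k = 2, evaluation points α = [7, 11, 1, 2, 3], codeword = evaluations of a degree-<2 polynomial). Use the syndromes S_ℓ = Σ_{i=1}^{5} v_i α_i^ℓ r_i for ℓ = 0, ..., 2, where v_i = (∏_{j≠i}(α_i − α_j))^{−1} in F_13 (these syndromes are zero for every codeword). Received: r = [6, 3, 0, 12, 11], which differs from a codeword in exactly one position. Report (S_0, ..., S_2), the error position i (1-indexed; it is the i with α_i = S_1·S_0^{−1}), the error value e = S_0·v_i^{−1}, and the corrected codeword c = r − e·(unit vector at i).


S = (12, 6, 3), error at position 1, error magnitude e = 12, c = [7, 3, 0, 12, 11].

Step 1: column multipliers v_i = (∏_{j≠i}(α_i − α_j))^{−1} mod 13.
  i = 1 (α = 7): (7−11)(7−1)(7−2)(7−3) = (−4)·6·5·4 = −480 ≡ 1, so v_1 = 1^{−1} = 1 (mod 13).
  i = 2 (α = 11): (11−7)(11−1)(11−2)(11−3) = 4·10·9·8 = 2880 ≡ 7, so v_2 = 7^{−1} = 2 (mod 13).
  i = 3 (α = 1): (1−7)(1−11)(1−2)(1−3) = (−6)·(−10)·(−1)·(−2) = 120 ≡ 3, so v_3 = 3^{−1} = 9 (mod 13).
  i = 4 (α = 2): (2−7)(2−11)(2−1)(2−3) = (−5)·(−9)·1·(−1) = −45 ≡ 7, so v_4 = 7^{−1} = 2 (mod 13).
  i = 5 (α = 3): (3−7)(3−11)(3−1)(3−2) = (−4)·(−8)·2·1 = 64 ≡ 12, so v_5 = 12^{−1} = 12 (mod 13).
  v = [1, 2, 9, 2, 12].
Step 2: syndromes of r = [6, 3, 0, 12, 11] (all sums mod 13).
  S_0 = Σ v_i r_i = 1·6 + 2·3 + 9·0 + 2·12 + 12·11 = 168 ≡ 12.
  S_1 = Σ v_i α_i r_i = 1·7·6 + 2·11·3 + 9·1·0 + 2·2·12 + 12·3·11 = 552 ≡ 6.
  α_i^2 mod 13 = [10, 4, 1, 4, 9].
  S_2 = Σ v_i α_i^2 r_i = 1·10·6 + 2·4·3 + 9·1·0 + 2·4·12 + 12·9·11 = 1368 ≡ 3.
  S = (12, 6, 3) ≠ 0, so r is not a codeword (an error is present).
Step 3: locate the error. For a single error e at position i, S_ℓ = v_i·e·α_i^ℓ, so α_err = S_1/S_0.
  S_0^{−1} = 12^{−1} = 12 (mod 13), so α_err = 6·12 = 72 ≡ 7 = α_1. Error position i = 1.
  Consistency check: S_2/S_1 = 3·11 = 33 ≡ 7 = α_err ✓ (single-error assumption holds).
Step 4: error magnitude e = S_0/v_1 = S_0·∏_{j≠1}(α_1 − α_j) = 12·1 = 12 ≡ 12 (mod 13).
Step 5: correct position 1: c_1 = r_1 − e = 6 − 12 ≡ 7 (mod 13). Hence c = [7, 3, 0, 12, 11].
  Check: interpolating c through the α_i gives m(x) = 1 + 12·x (degree < 2) with m(α_i) = c_i for every i, so c is indeed a codeword.


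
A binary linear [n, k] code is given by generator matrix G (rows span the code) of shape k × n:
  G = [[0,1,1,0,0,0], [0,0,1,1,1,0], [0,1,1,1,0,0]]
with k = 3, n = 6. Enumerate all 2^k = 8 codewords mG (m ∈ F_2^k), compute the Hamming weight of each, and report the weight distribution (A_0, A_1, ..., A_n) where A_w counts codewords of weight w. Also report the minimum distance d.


Weight distribution: A_0 = 1, A_1 = 1, A_2 = 3, A_3 = 3. Minimum distance d = 1.

Enumerate all 2^3 = 8 messages m ∈ F_2^3.
For each, compute codeword c = mG in F_2^6, then tally its weight.
  m = 000 → c = 000000, weight = 0.
  m = 100 → c = 011000, weight = 2.
  m = 010 → c = 001110, weight = 3.
  m = 110 → c = 010110, weight = 3.
  m = 001 → c = 011100, weight = 3.
  m = 101 → c = 000100, weight = 1.
  m = 011 → c = 010010, weight = 2.
  m = 111 → c = 001010, weight = 2.
Tally weights:
  weight 0: 1 codewords.
  weight 1: 1 codewords.
  weight 2: 3 codewords.
  weight 3: 3 codewords.
Minimum distance d = smallest w > 0 with A_w > 0 = 1.
Sanity: Σ A_w = 8 = 2^3 = 8 ✓.


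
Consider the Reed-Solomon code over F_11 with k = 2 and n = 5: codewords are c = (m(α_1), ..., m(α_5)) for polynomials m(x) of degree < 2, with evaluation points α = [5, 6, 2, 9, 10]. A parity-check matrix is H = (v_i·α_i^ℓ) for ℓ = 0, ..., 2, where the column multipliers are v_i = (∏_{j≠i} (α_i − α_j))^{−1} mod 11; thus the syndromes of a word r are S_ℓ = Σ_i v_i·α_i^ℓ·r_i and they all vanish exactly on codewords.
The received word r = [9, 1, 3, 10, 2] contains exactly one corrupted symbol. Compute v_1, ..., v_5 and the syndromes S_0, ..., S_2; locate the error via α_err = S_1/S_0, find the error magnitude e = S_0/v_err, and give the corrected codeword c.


S = (3, 6, 1), error at position 3, error magnitude e = 3, c = [9, 1, 0, 10, 2].

Step 1: column multipliers v_i = (∏_{j≠i}(α_i − α_j))^{−1} mod 11.
  i = 1 (α = 5): (5−6)(5−2)(5−9)(5−10) = (−1)·3·(−4)·(−5) = −60 ≡ 6, so v_1 = 6^{−1} = 2 (mod 11).
  i = 2 (α = 6): (6−5)(6−2)(6−9)(6−10) = 1·4·(−3)·(−4) = 48 ≡ 4, so v_2 = 4^{−1} = 3 (mod 11).
  i = 3 (α = 2): (2−5)(2−6)(2−9)(2−10) = (−3)·(−4)·(−7)·(−8) = 672 ≡ 1, so v_3 = 1^{−1} = 1 (mod 11).
  i = 4 (α = 9): (9−5)(9−6)(9−2)(9−10) = 4·3·7·(−1) = −84 ≡ 4, so v_4 = 4^{−1} = 3 (mod 11).
  i = 5 (α = 10): (10−5)(10−6)(10−2)(10−9) = 5·4·8·1 = 160 ≡ 6, so v_5 = 6^{−1} = 2 (mod 11).
  v = [2, 3, 1, 3, 2].
Step 2: syndromes of r = [9, 1, 3, 10, 2] (all sums mod 11).
  S_0 = Σ v_i r_i = 2·9 + 3·1 + 1·3 + 3·10 + 2·2 = 58 ≡ 3.
  S_1 = Σ v_i α_i r_i = 2·5·9 + 3·6·1 + 1·2·3 + 3·9·10 + 2·10·2 = 424 ≡ 6.
  α_i^2 mod 11 = [3, 3, 4, 4, 1].
  S_2 = Σ v_i α_i^2 r_i = 2·3·9 + 3·3·1 + 1·4·3 + 3·4·10 + 2·1·2 = 199 ≡ 1.
  S = (3, 6, 1) ≠ 0, so r is not a codeword (an error is present).
Step 3: locate the error. For a single error e at position i, S_ℓ = v_i·e·α_i^ℓ, so α_err = S_1/S_0.
  S_0^{−1} = 3^{−1} = 4 (mod 11), so α_err = 6·4 = 24 ≡ 2 = α_3. Error position i = 3.
  Consistency check: S_2/S_1 = 1·2 = 2 ≡ 2 = α_err ✓ (single-error assumption holds).
Step 4: error magnitude e = S_0/v_3 = S_0·∏_{j≠3}(α_3 − α_j) = 3·1 = 3 ≡ 3 (mod 11).
Step 5: correct position 3: c_3 = r_3 − e = 3 − 3 ≡ 0 (mod 11). Hence c = [9, 1, 0, 10, 2].
  Check: interpolating c through the α_i gives m(x) = 5 + 3·x (degree < 2) with m(α_i) = c_i for every i, so c is indeed a codeword.


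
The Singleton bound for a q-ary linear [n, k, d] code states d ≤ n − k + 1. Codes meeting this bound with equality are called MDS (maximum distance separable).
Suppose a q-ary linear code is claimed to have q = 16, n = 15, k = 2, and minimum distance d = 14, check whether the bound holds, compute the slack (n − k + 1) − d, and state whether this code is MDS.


Singleton RHS = n − k + 1 = 14, slack = 0, bound satisfied, MDS.

Singleton bound: d ≤ n − k + 1.
Here n = 15, k = 2, so n − k + 1 = 14.
Given d = 14, check d ≤ 14: YES.
Slack = (n − k + 1) − d = 0.
The code is MDS (slack = 0).
Description: the claimed parameters are [15, 2, 14]_16; such a code would be MDS (meets Singleton bound).


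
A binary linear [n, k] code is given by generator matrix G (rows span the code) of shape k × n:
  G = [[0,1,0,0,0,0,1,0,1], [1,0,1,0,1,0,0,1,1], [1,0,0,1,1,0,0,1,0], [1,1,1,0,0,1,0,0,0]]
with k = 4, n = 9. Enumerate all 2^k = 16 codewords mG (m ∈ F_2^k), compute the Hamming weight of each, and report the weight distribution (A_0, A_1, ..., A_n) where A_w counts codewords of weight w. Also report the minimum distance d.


Weight distribution: A_0 = 1, A_3 = 2, A_4 = 5, A_5 = 4, A_6 = 2, A_7 = 2. Minimum distance d = 3.

Enumerate all 2^4 = 16 messages m ∈ F_2^4.
For each, compute codeword c = mG in F_2^9, then tally its weight.
  m = 0000 → c = 000000000, weight = 0.
  m = 1000 → c = 010000101, weight = 3.
  m = 0100 → c = 101010011, weight = 5.
  m = 1100 → c = 111010110, weight = 6.
  m = 0010 → c = 100110010, weight = 4.
  m = 1010 → c = 110110111, weight = 7.
  m = 0110 → c = 001100001, weight = 3.
  m = 1110 → c = 011100100, weight = 4.
  m = 0001 → c = 111001000, weight = 4.
  m = 1001 → c = 101001101, weight = 5.
  m = 0101 → c = 010011011, weight = 5.
  m = 1101 → c = 000011110, weight = 4.
  m = 0011 → c = 011111010, weight = 6.
  m = 1011 → c = 001111111, weight = 7.
  m = 0111 → c = 110101001, weight = 5.
  m = 1111 → c = 100101100, weight = 4.
Tally weights:
  weight 0: 1 codewords.
  weight 3: 2 codewords.
  weight 4: 5 codewords.
  weight 5: 4 codewords.
  weight 6: 2 codewords.
  weight 7: 2 codewords.
Minimum distance d = smallest w > 0 with A_w > 0 = 3.
Sanity: Σ A_w = 16 = 2^4 = 16 ✓.
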